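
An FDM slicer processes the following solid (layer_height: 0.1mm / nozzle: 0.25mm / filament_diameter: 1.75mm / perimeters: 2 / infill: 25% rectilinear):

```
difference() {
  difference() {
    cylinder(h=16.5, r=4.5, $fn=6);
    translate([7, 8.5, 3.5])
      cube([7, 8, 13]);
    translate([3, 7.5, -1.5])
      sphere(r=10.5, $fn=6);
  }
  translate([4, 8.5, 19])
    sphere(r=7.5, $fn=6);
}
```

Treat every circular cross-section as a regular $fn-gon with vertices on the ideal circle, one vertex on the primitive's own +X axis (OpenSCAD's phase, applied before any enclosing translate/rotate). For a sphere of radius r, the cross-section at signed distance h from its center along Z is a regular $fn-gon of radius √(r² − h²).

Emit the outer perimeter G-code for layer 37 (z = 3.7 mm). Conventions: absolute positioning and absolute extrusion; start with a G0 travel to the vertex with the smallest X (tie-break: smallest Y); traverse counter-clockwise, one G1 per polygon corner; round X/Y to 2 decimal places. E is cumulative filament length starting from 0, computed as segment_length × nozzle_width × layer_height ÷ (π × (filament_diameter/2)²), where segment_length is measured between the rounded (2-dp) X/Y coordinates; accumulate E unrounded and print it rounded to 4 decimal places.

At z = 3.7 mm: the r=4.5 cylinder contributes a regular 6-gon of circumradius 4.5; the 7×8 cube at (7, 8.5) contributes its full rectangle; the r=10.5 sphere at (3, 7.5) slices to a regular 6-gon of circumradius 9.122 (√(r²−h²) with h=5.2 from center); After the difference (first − rest): starting from the r=4.5 cylinder, the 7×8 cube at (7, 8.5) misses the remaining region (no effect); the r=10.5 sphere at (3, 7.5) partially overlaps it — only the 25.55 mm² overlap (of its 216.19 mm²) is removed, clipping the outline — 1 connected region; the sphere at (4, 8.5) does not reach this height (|z−center|=15.300 > r=7.5); Taking the first minus the rest: none of the subtracted shapes is present at this height, so the result so far is unchanged — 1 connected region. The outline is a single polygon with 6 vertices. Extrusion per mm of travel: 0.25 × 0.1 / (π × 0.875²) = 0.010394. Accumulating E over each segment gives final E = 0.2574.

G0 X-4.50 Y0.00 Z3.70
G1 X-2.25 Y-3.90 E0.0468
G1 X2.25 Y-3.90 E0.0936
G1 X4.27 Y-0.40 E0.1356
G1 X-1.56 Y-0.40 E0.1962
G1 X-3.15 Y2.35 E0.2292
G1 X-4.50 Y0.00 E0.2574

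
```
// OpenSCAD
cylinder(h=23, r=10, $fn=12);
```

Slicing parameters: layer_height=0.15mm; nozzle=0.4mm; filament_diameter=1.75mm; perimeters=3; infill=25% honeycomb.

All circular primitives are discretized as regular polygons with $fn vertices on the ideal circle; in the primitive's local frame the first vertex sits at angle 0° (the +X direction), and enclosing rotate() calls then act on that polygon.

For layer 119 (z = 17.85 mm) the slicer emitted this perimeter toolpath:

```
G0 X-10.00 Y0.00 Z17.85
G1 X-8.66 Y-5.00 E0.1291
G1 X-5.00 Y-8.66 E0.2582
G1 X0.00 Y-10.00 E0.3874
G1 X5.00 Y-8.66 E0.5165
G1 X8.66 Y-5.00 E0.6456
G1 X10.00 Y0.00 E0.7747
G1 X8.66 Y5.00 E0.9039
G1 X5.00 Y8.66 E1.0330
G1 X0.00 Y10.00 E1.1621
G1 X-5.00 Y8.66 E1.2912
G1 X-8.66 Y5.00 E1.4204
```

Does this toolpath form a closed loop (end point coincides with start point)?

no

Start point (G0): (-10.00, 0.00). End point (last G1): the path does not return to the start — open.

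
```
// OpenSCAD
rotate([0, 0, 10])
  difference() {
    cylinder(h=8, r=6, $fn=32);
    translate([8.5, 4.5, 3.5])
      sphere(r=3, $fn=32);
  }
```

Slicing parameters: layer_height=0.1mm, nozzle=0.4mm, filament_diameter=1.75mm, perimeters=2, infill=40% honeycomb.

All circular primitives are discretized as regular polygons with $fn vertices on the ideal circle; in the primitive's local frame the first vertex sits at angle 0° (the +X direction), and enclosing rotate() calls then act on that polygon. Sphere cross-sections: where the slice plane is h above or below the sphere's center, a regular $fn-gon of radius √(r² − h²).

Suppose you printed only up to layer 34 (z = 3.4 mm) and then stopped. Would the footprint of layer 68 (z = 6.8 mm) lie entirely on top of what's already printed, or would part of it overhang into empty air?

Compare the two slices. At z = 3.4: the r=6 cylinder gives a regular 32-gon of circumradius 6 (constant along its height) (area = (32/2)·6.000²·sin(360°/32) = 112.37 mm²); the sphere at (8.5, 4.5): section is a regular 32-gon, circumradius = √(r²−h²) = √(3²−0.1²) = 2.998 (area = (32/2)·2.998²·sin(360°/32) = 28.06 mm²); Subtracting the remaining from the first: starting from the r=6 cylinder (112.37 mm²), the r=3 sphere at (8.5, 4.5) misses the remaining region (no effect) — area = 112.37 mm²; (whole slice rotated 10° about Z — lengths, areas and connectivity unchanged). At z = 6.8: the r=6 cylinder contributes a regular 32-gon of circumradius 6 (area = (32/2)·6.000²·sin(360°/32) = 112.37 mm²); the sphere at (8.5, 4.5) does not reach this height (|z−center|=3.300 > r=3); After the difference (first − rest): none of the subtracted shapes is present at this height, so the r=6 cylinder is unchanged — area = 112.37 mm²; (whole slice rotated 10° about Z — lengths, areas and connectivity unchanged). Checking containment: the cross-section at z = 6.8 is a subset of the cross-section at z = 3.4.

entirely on top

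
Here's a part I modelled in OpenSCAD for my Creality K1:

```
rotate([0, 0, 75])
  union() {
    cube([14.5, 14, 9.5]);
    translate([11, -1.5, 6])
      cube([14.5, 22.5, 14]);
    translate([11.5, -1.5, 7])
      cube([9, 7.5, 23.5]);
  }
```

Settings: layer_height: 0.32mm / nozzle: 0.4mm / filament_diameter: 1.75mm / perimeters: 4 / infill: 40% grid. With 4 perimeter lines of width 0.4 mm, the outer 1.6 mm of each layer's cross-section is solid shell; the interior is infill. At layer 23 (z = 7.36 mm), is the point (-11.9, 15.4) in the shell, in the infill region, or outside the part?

shell

At z = 7.36 mm: the 14.5×14 cube contributes its full rectangle; the 14.5×22.5 cube at (11, -1.5) contributes its full rectangle; the cube at (11.5, -1.5) (footprint 9×7.5) is included at this height; Taking the union: the regions partially overlap (shared area 116.50 mm²), so overlapping operands fuse into one piece — 1 connected region; (rotated 75° about Z; rotation is an isometry so areas/perimeters/island counts are preserved). Overall, the cross-section is a single solid region. Undo the 75° rotation: the query point maps to (11.795, 15.480) in the un-rotated model frame. The nearest boundary edge runs (11.00, 14.00)→(11.00, 21.00); distance from the point to it = 0.80 mm. The point is inside the cross-section, 0.80 mm from the nearest boundary — within the 1.6 mm shell band (4 × 0.4).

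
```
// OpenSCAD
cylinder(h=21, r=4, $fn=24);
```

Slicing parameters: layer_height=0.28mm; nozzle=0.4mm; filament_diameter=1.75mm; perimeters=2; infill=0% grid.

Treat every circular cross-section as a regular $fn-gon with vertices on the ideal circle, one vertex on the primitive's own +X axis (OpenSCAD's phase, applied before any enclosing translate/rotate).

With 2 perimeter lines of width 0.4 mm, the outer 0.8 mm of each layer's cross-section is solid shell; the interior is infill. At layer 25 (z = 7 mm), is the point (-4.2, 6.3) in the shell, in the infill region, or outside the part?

At z = 7 mm: the r=4 cylinder gives a regular 24-gon of circumradius 4 (constant along its height). Overall, the cross-section is a single solid region. The nearest boundary edge runs (-2.00, 3.46)→(-2.83, 2.83); distance from the point to it = 3.59 mm. The point is not inside any of the regions above, so it lies outside the cross-section (3.59 mm from the nearest boundary).

outside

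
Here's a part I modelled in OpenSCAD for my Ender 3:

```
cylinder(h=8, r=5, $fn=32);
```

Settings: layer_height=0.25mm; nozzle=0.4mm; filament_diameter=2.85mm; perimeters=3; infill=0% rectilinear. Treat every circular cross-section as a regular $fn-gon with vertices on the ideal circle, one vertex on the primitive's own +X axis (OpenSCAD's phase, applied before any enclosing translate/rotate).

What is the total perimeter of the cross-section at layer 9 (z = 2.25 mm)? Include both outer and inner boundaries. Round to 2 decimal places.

At z = 2.25 mm: the r=5 cylinder contributes a regular 32-gon of circumradius 5 (perimeter = 2·32·5.000·sin(180°/32) = 31.37 mm). Overall, the cross-section is a single solid region. Total boundary length (outer) = 31.37 mm.

31.37 mm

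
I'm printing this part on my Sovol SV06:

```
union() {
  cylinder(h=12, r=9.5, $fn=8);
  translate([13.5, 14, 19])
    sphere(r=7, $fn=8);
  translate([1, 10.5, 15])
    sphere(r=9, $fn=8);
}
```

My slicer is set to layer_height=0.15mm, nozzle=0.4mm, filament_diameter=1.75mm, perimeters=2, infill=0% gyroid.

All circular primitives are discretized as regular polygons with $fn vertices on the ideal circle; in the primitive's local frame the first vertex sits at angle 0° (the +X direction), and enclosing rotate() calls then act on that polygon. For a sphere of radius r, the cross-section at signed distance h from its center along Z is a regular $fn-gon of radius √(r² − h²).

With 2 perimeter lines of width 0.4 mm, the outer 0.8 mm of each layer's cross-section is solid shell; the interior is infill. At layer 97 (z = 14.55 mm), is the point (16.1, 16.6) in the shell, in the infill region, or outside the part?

At z = 14.55 mm: the cylinder is not intersected at this z (z outside [0, 12]); the sphere at (13.5, 14): section is a regular 8-gon, circumradius = √(r²−h²) = √(7²−4.45²) = 5.403; the r=9 sphere at (1, 10.5) contributes a regular 8-gon of circumradius √(9²−0.45²) = 8.989; Combining (union): the regions partially overlap (shared area 1.77 mm²), so overlapping operands fuse into one piece — 1 connected region. Overall, the cross-section is a single solid region. The nearest boundary edge runs (13.50, 19.40)→(17.32, 17.82); distance from the point to it = 1.60 mm. The point is inside the cross-section and 1.60 mm from the nearest boundary — more than the 0.8 mm shell width (2 × 0.4), so it's in the infill interior.

infill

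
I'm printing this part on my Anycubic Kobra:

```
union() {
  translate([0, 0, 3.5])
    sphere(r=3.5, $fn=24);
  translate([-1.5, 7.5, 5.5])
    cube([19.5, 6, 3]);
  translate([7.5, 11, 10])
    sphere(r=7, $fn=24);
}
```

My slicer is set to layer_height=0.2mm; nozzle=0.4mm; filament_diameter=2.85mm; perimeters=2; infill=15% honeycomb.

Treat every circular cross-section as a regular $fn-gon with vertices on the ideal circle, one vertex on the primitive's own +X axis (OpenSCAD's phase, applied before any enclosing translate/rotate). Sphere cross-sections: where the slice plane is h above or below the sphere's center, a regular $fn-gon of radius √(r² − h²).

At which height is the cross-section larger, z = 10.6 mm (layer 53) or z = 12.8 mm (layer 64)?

layer 53 (z = 10.6 mm)

Layer 53 (z = 10.6): the sphere does not reach this height (|z−center|=7.100 > r=3.5); the cube at (-1.5, 7.5) is not intersected at this z (z outside [5.5, 8.5]); the sphere at (7.5, 11): section is a regular 24-gon, circumradius = √(r²−h²) = √(7²−0.6²) = 6.974 (area = (24/2)·6.974²·sin(360°/24) = 151.07 mm²); Combining (union): only the r=7 sphere at (7.5, 11) is present, so the union is just that shape — area = 151.07 mm². So its area = 151.07 mm². Layer 64 (z = 12.8): the sphere is absent (|z−center|=9.300 > r=3.5); the cube at (-1.5, 7.5) is not intersected at this z (z outside [5.5, 8.5]); the sphere at (7.5, 11): section is a regular 24-gon, circumradius = √(r²−h²) = √(7²−2.8²) = 6.416 (area = (24/2)·6.416²·sin(360°/24) = 127.84 mm²); Taking the union: only the r=7 sphere at (7.5, 11) is present, so the union is just that shape — area = 127.84 mm². So its area = 127.84 mm². Layer 53 is larger (151.07 vs 127.84 mm²).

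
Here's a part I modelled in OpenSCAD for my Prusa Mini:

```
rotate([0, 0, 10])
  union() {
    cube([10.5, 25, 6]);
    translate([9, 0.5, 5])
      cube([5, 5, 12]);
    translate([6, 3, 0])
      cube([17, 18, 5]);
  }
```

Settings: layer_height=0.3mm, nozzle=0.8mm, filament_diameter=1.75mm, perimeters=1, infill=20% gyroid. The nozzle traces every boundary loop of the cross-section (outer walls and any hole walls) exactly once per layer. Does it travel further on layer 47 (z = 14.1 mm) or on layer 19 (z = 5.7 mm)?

layer 19 (z = 5.7 mm)

Layer 47 (z = 14.1): the cube is absent (z outside [0, 6]); the cube at (9, 0.5) is present — its section is the full 5×5 rectangle (perimeter 20.00 mm); the cube at (6, 3) is absent (z outside [0, 5]); Taking the union: only the 5×5 cube at (9, 0.5) is present, so the union is just that shape — boundary = 20.00 mm; (whole slice rotated 10° about Z — lengths, areas and connectivity unchanged). So its perimeter = 20.00 mm. Layer 19 (z = 5.7): the cube is present — its section is the full 10.5×25 rectangle (perimeter 71.00 mm); the 5×5 cube at (9, 0.5) contributes its full rectangle (perimeter 20.00 mm); the cube at (6, 3) is not intersected at this z (z outside [0, 5]); Combining (union): the regions partially overlap (shared area 7.50 mm²), so the edge portions inside another operand are dropped and the merged outline is re-measured after clipping — boundary = 78.00 mm; (rotated 10° about Z; rotation is an isometry so areas/perimeters/island counts are preserved). So its perimeter = 78.00 mm. Layer 19 is larger (78.00 vs 20.00 mm).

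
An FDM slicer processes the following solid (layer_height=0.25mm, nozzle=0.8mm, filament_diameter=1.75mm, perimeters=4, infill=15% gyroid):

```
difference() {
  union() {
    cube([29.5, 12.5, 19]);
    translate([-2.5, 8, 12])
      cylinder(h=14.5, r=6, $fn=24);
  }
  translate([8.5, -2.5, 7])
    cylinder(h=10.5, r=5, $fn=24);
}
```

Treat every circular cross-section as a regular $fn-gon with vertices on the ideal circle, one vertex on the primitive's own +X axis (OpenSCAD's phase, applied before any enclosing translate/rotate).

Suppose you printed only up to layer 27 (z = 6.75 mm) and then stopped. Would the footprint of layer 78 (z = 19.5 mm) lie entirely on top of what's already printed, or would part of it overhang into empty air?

part overhangs

Compare the two slices. At z = 6.75: the 29.5×12.5 cube contributes its full rectangle (area 368.75 mm²); the cylinder at (-2.5, 8) does not reach this height (z outside [12, 26.5]); Combining (union): only the 29.5×12.5 cube is present, so the union is just that shape — area = 368.75 mm²; the cylinder at (8.5, -2.5) is not intersected at this z (z outside [7, 17.5]); Taking the first minus the rest: none of the subtracted shapes is present at this height, so the result so far is unchanged — area = 368.75 mm². At z = 19.5: the cube does not reach this height (z outside [0, 19]); the r=6 cylinder at (-2.5, 8) contributes a regular 24-gon of circumradius 6 (area = (24/2)·6.000²·sin(360°/24) = 111.81 mm²); Taking the union: only the r=6 cylinder at (-2.5, 8) is present, so the union is just that shape — area = 111.81 mm²; the cylinder at (8.5, -2.5) is absent (z outside [7, 17.5]); After the difference (first − rest): none of the subtracted shapes is present at this height, so the result so far is unchanged — area = 111.81 mm². Checking containment: at z = 19.5 the cross-section extends beyond the z = 6.75 cross-section by about 85.54 mm².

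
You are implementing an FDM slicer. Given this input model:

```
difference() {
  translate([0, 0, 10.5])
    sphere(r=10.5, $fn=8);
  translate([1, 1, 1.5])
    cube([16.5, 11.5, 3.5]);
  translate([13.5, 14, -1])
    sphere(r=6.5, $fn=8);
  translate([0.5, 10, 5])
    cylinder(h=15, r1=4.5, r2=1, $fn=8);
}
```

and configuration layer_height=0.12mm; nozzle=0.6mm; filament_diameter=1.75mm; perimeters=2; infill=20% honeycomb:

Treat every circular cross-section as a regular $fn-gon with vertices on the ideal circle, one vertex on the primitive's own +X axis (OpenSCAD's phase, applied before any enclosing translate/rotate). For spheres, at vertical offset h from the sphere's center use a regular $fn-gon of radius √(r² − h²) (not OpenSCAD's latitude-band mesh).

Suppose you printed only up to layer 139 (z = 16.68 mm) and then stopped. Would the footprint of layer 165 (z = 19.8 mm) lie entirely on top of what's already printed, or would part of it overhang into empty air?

entirely on top

Compare the two slices. At z = 16.68: the r=10.5 sphere contributes a regular 8-gon of circumradius √(10.5²−6.18²) = 8.489 (area = (8/2)·8.489²·sin(360°/8) = 203.81 mm²); the cube at (1, 1) is not intersected at this z (z outside [1.5, 5]); the sphere at (13.5, 14) is absent (|z−center|=17.680 > r=6.5); the cone at (0.5, 10): at t=0.779 of its height the radius interpolates to r₁+(r₂−r₁)t = 1.775, giving a regular 8-gon of that circumradius (area = (8/2)·1.775²·sin(360°/8) = 8.91 mm²); Subtracting the remaining from the first: starting from the r=10.5 sphere (203.81 mm²), the cone at (0.5, 10) partially overlaps it — only the 0.03 mm² overlap (of its 8.91 mm²) is removed, clipping the outline — area = 203.78 mm². At z = 19.8: the r=10.5 sphere contributes a regular 8-gon of circumradius √(10.5²−9.3²) = 4.874 (area = (8/2)·4.874²·sin(360°/8) = 67.20 mm²); the cube at (1, 1) is not intersected at this z (z outside [1.5, 5]); the sphere at (13.5, 14) is not intersected at this z (|z−center|=20.800 > r=6.5); the cone at (0.5, 10) (r1=4.5→r2=1) has section circumradius 1.047 here — a regular 8-gon (area = (8/2)·1.047²·sin(360°/8) = 3.10 mm²); Taking the first minus the rest: starting from the r=10.5 sphere (67.20 mm²), the cone at (0.5, 10) misses the remaining region (no effect) — area = 67.20 mm². Checking containment: the cross-section at z = 19.8 is a subset of the cross-section at z = 16.68.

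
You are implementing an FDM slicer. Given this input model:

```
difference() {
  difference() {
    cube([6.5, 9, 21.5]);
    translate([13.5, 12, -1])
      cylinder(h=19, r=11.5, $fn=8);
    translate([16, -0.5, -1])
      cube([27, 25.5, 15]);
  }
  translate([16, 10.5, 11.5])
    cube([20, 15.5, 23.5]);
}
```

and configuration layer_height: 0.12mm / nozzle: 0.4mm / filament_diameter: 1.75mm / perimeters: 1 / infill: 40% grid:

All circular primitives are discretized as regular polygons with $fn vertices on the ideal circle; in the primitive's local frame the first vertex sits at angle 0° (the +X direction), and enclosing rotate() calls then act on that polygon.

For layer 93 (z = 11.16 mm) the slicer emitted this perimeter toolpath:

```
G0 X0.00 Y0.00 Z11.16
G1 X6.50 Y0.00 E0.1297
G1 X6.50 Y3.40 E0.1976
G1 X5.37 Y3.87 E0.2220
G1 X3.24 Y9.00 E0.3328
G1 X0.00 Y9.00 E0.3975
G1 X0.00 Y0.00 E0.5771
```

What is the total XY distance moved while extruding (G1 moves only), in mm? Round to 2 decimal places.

Sum the Euclidean lengths of each G1 segment: total = 28.92 mm.

28.92 mm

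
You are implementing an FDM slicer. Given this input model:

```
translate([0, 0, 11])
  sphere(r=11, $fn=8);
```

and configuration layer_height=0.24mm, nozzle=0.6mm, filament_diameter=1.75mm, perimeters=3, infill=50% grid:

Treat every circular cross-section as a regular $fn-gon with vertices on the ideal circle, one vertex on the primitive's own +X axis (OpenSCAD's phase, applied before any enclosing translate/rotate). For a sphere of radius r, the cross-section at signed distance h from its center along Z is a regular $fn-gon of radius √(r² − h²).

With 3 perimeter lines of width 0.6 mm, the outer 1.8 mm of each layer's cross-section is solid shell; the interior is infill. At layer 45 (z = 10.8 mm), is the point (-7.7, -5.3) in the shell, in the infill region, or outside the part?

At z = 10.8 mm: the r=11 sphere contributes a regular 8-gon of circumradius √(11²−0.2²) = 10.998. Overall, the cross-section is a single solid region. The nearest boundary edge runs (-11.00, 0.00)→(-7.78, -7.78); distance from the point to it = 1.02 mm. The point is inside the cross-section, 1.02 mm from the nearest boundary — within the 1.8 mm shell band (3 × 0.6).

shell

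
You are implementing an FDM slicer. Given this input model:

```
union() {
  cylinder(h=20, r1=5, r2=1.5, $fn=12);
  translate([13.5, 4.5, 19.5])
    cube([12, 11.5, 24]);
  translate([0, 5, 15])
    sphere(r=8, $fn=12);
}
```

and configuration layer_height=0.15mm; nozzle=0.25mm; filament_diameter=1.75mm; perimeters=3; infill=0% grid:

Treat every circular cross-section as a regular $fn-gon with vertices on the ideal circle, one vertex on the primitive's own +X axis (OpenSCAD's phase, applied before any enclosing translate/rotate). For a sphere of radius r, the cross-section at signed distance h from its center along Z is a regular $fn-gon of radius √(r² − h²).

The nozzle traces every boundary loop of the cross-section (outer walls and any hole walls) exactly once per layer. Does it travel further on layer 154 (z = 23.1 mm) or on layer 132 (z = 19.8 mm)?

layer 132 (z = 19.8 mm)

Layer 154 (z = 23.1): the cone does not reach this height (z outside [0, 20]); the cube at (13.5, 4.5) is present — its section is the full 12×11.5 rectangle (perimeter 47.00 mm); the sphere at (0, 5) is absent (|z−center|=8.100 > r=8); Combining (union): only the 12×11.5 cube at (13.5, 4.5) is present, so the union is just that shape — boundary = 47.00 mm. So its perimeter = 47.00 mm. Layer 132 (z = 19.8): the cone (r1=5→r2=1.5) has section circumradius 1.535 here — a regular 12-gon (perimeter = 2·12·1.535·sin(180°/12) = 9.53 mm); the 12×11.5 cube at (13.5, 4.5) contributes its full rectangle (perimeter 47.00 mm); the sphere at (0, 5): section is a regular 12-gon, circumradius = √(r²−h²) = √(8²−4.8²) = 6.400 (perimeter = 2·12·6.400·sin(180°/12) = 39.75 mm); Taking the union: the regions partially overlap (shared area 6.84 mm²), so the edge portions inside another operand are dropped and the merged outline is re-measured after clipping — boundary = 86.89 mm. So its perimeter = 86.89 mm. Layer 132 is larger (86.89 vs 47.00 mm).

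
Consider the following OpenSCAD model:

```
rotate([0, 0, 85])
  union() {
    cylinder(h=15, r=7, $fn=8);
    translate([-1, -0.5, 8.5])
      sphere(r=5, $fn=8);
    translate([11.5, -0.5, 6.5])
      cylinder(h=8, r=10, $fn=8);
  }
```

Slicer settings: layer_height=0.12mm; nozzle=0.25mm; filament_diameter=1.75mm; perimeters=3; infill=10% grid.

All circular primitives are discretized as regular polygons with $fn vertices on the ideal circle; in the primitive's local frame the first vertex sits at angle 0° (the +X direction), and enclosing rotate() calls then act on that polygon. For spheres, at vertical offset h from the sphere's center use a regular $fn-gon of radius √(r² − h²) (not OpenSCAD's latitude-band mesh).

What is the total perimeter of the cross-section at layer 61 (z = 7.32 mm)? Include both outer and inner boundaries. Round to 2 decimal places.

79.00 mm

At z = 7.32 mm: the cylinder: section is a regular 8-gon, circumradius r=7 (perimeter = 2·8·7.000·sin(180°/8) = 42.86 mm); the r=5 sphere at (-1, -0.5) slices to a regular 8-gon of circumradius 4.859 (√(r²−h²) with h=1.18 from center) (perimeter = 2·8·4.859·sin(180°/8) = 29.75 mm); the r=10 cylinder at (11.5, -0.5) gives a regular 8-gon of circumradius 10 (constant along its height) (perimeter = 2·8·10.000·sin(180°/8) = 61.23 mm); Taking the union: the regions partially overlap (shared area 101.53 mm²), so the edge portions inside another operand are dropped and the merged outline is re-measured after clipping — boundary = 79.00 mm; (whole slice rotated 85° about Z — lengths, areas and connectivity unchanged). Overall, the cross-section is a single solid region. Total boundary length (outer) = 79.00 mm.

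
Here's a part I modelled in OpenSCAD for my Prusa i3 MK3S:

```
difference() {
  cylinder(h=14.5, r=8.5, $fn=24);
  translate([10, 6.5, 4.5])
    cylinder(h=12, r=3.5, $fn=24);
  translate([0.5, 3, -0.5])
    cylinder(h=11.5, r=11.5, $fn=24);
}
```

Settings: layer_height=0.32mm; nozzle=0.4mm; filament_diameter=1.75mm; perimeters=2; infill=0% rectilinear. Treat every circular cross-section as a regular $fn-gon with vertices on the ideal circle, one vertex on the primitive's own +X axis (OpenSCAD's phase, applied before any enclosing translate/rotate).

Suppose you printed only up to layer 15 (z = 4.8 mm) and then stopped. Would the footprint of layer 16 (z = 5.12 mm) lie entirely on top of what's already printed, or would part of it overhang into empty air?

Compare the two slices. At z = 4.8: the r=8.5 cylinder contributes a regular 24-gon of circumradius 8.5 (area = (24/2)·8.500²·sin(360°/24) = 224.40 mm²); the cylinder at (10, 6.5): section is a regular 24-gon, circumradius r=3.5 (area = (24/2)·3.500²·sin(360°/24) = 38.05 mm²); the cylinder at (0.5, 3): section is a regular 24-gon, circumradius r=11.5 (area = (24/2)·11.500²·sin(360°/24) = 410.75 mm²); Taking the first minus the rest: starting from the r=8.5 cylinder (224.40 mm²), the r=3.5 cylinder at (10, 6.5) partially overlaps it — only the 0.00 mm² overlap (of its 38.05 mm²) is removed, clipping the outline; the r=11.5 cylinder at (0.5, 3) partially overlaps it — only the 224.23 mm² overlap (of its 410.75 mm²) is removed, clipping the outline — area = 0.16 mm². At z = 5.12: the r=8.5 cylinder contributes a regular 24-gon of circumradius 8.5 (area = (24/2)·8.500²·sin(360°/24) = 224.40 mm²); the cylinder at (10, 6.5): section is a regular 24-gon, circumradius r=3.5 (area = (24/2)·3.500²·sin(360°/24) = 38.05 mm²); the cylinder at (0.5, 3): section is a regular 24-gon, circumradius r=11.5 (area = (24/2)·11.500²·sin(360°/24) = 410.75 mm²); Subtracting the remaining from the first: starting from the r=8.5 cylinder (224.40 mm²), the r=3.5 cylinder at (10, 6.5) partially overlaps it — only the 0.00 mm² overlap (of its 38.05 mm²) is removed, clipping the outline; the r=11.5 cylinder at (0.5, 3) partially overlaps it — only the 224.23 mm² overlap (of its 410.75 mm²) is removed, clipping the outline — area = 0.16 mm². Checking containment: the cross-section at z = 5.12 is a subset of the cross-section at z = 4.8.

entirely on top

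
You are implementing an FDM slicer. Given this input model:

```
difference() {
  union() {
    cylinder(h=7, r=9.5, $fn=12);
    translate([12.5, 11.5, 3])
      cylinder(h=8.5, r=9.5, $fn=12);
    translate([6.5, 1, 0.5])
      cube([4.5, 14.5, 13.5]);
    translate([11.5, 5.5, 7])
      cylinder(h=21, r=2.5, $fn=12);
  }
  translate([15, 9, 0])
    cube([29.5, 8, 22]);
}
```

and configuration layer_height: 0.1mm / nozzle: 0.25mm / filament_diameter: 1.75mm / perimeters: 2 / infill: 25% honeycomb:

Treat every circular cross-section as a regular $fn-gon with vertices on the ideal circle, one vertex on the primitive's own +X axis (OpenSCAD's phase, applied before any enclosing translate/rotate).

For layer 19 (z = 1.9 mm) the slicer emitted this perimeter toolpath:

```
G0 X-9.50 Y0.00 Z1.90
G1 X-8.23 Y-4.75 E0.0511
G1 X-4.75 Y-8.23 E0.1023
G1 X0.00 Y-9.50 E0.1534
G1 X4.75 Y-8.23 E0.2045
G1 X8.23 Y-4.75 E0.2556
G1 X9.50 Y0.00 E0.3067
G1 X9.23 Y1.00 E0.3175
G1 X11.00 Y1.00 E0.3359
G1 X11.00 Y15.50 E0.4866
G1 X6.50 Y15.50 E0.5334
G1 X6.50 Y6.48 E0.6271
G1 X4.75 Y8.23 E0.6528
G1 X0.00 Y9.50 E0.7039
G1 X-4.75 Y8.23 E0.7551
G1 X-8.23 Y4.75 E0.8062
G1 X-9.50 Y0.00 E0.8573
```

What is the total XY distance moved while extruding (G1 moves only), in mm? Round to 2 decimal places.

Sum the Euclidean lengths of each G1 segment: total = 82.48 mm.

82.48 mm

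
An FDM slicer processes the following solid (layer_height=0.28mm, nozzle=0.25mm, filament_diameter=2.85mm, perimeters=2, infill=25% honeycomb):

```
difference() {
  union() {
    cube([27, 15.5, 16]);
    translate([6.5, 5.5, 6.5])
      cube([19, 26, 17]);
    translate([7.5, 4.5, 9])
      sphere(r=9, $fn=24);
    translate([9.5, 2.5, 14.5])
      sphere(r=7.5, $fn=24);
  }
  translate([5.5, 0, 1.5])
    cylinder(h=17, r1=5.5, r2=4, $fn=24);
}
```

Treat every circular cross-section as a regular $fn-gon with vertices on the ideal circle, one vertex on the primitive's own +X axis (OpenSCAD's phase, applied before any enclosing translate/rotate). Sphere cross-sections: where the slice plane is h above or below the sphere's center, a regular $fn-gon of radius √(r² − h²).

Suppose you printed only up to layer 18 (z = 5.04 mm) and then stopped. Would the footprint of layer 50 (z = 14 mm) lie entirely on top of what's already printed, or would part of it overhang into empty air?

Compare the two slices. At z = 5.04: the 27×15.5 cube contributes its full rectangle (area 418.50 mm²); the cube at (6.5, 5.5) is not intersected at this z (z outside [6.5, 23.5]); the r=9 sphere at (7.5, 4.5) slices to a regular 24-gon of circumradius 8.082 (√(r²−h²) with h=3.96 from center) (area = (24/2)·8.082²·sin(360°/24) = 202.87 mm²); the sphere at (9.5, 2.5) does not reach this height (|z−center|=9.460 > r=7.5); Merging all regions: the regions partially overlap — summed areas 621.37 mm² minus the doubly-counted overlap 167.71 mm² gives 453.66 mm² — area = 453.66 mm²; the cone at (5.5, 0) contributes a regular 24-gon of circumradius 5.188 (interpolated between r1=5.5 and r2=4 at t=0.208) (area = (24/2)·5.188²·sin(360°/24) = 83.58 mm²); After the difference (first − rest): starting from that combined region (453.66 mm²), the cone at (5.5, 0) partially overlaps it — only the 67.80 mm² overlap (of its 83.58 mm²) is removed, clipping the outline — area = 385.86 mm². At z = 14: the 27×15.5 cube contributes its full rectangle (area 418.50 mm²); the 19×26 cube at (6.5, 5.5) contributes its full rectangle (area 494.00 mm²); the r=9 sphere at (7.5, 4.5) slices to a regular 24-gon of circumradius 7.483 (√(r²−h²) with h=5 from center) (area = (24/2)·7.483²·sin(360°/24) = 173.93 mm²); the sphere at (9.5, 2.5): section is a regular 24-gon, circumradius = √(r²−h²) = √(7.5²−0.5²) = 7.483 (area = (24/2)·7.483²·sin(360°/24) = 173.93 mm²); Combining (union): the regions partially overlap — summed areas 1260.35 mm² minus the doubly-counted overlap 486.55 mm² gives 773.80 mm² — area = 773.80 mm²; the cone at (5.5, 0): at t=0.735 of its height the radius interpolates to r₁+(r₂−r₁)t = 4.397, giving a regular 24-gon of that circumradius (area = (24/2)·4.397²·sin(360°/24) = 60.05 mm²); After the difference (first − rest): starting from the result so far (773.80 mm²), the cone at (5.5, 0) partially overlaps it — only the 52.58 mm² overlap (of its 60.05 mm²) is removed, clipping the outline — area = 721.22 mm². Checking containment: at z = 14 the cross-section extends beyond the z = 5.04 cross-section by about 337.45 mm².

part overhangs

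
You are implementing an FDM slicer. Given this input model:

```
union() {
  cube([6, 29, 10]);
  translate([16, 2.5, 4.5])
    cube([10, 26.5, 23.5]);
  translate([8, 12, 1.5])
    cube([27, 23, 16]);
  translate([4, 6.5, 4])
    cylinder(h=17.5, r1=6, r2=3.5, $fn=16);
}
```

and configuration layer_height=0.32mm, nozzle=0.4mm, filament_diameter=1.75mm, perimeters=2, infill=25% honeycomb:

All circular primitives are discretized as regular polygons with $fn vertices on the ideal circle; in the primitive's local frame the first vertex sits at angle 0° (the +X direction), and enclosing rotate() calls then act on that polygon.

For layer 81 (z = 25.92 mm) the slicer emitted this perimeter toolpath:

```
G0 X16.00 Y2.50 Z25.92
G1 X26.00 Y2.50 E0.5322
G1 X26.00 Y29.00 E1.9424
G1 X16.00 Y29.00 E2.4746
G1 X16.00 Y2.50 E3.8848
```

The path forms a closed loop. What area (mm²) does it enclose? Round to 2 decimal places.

265.00 mm²

Apply the shoelace formula to the sequence of (X, Y) vertices; enclosed area = 265.00 mm².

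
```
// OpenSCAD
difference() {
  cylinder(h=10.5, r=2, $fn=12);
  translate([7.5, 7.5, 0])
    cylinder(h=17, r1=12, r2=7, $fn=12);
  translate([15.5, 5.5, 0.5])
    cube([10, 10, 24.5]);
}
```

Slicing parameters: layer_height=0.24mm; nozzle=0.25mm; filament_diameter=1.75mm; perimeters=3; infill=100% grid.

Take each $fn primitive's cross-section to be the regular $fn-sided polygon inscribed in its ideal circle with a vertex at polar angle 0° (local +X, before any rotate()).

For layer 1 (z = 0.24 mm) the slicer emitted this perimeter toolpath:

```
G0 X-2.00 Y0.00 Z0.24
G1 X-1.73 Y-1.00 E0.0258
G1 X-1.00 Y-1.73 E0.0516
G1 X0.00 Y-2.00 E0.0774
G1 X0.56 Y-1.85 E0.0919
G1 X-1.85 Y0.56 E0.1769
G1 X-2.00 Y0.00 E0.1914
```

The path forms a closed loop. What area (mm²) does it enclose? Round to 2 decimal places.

Apply the shoelace formula to the sequence of (X, Y) vertices; enclosed area = 2.56 mm².

2.56 mm²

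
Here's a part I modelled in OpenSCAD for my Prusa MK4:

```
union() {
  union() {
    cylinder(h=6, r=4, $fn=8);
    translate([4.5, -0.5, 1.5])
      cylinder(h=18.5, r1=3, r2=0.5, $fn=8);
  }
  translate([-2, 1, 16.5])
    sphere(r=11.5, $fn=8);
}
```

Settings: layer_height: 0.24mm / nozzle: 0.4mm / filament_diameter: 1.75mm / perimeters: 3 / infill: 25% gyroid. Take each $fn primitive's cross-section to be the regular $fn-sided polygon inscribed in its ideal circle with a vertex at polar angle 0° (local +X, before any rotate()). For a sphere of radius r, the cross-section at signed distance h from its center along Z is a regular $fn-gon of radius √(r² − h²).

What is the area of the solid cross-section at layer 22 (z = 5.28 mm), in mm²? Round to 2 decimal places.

61.17 mm²

At z = 5.28 mm: the cylinder: section is a regular 8-gon, circumradius r=4 (area = (8/2)·4.000²·sin(360°/8) = 45.25 mm²); the cone at (4.5, -0.5): at t=0.204 of its height the radius interpolates to r₁+(r₂−r₁)t = 2.489, giving a regular 8-gon of that circumradius (area = (8/2)·2.489²·sin(360°/8) = 17.53 mm²); Merging all regions: the regions partially overlap — summed areas 62.78 mm² minus the doubly-counted overlap 4.45 mm² gives 58.33 mm² — area = 58.33 mm²; the r=11.5 sphere at (-2, 1) contributes a regular 8-gon of circumradius √(11.5²−11.22²) = 2.522 (area = (8/2)·2.522²·sin(360°/8) = 17.99 mm²); Taking the union: the regions partially overlap — summed areas 76.33 mm² minus the doubly-counted overlap 15.16 mm² gives 61.17 mm² — area = 61.17 mm². Overall, the cross-section is a single solid region. Net area = 61.17 mm².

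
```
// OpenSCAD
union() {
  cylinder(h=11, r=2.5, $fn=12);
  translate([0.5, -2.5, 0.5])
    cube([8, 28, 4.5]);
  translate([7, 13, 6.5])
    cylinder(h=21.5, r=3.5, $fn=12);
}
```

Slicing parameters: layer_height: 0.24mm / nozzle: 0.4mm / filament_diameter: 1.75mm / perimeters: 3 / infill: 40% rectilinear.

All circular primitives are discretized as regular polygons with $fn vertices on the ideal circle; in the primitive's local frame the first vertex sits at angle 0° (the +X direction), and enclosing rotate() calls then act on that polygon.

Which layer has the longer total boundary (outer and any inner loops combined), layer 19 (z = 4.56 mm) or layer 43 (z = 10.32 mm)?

layer 19 (z = 4.56 mm)

Layer 19 (z = 4.56): the cylinder: section is a regular 12-gon, circumradius r=2.5 (perimeter = 2·12·2.500·sin(180°/12) = 15.53 mm); the cube at (0.5, -2.5) is present — its section is the full 8×28 rectangle (perimeter 72.00 mm); the cylinder at (7, 13) does not reach this height (z outside [6.5, 28]); Combining (union): the regions partially overlap (shared area 6.94 mm²), so the edge portions inside another operand are dropped and the merged outline is re-measured after clipping — boundary = 76.07 mm. So its perimeter = 76.07 mm. Layer 43 (z = 10.32): the r=2.5 cylinder gives a regular 12-gon of circumradius 2.5 (constant along its height) (perimeter = 2·12·2.500·sin(180°/12) = 15.53 mm); the cube at (0.5, -2.5) is absent (z outside [0.5, 5]); the r=3.5 cylinder at (7, 13) contributes a regular 12-gon of circumradius 3.5 (perimeter = 2·12·3.500·sin(180°/12) = 21.74 mm); Taking the union: the 2 present regions are separate (no shared area or edge), so areas and boundary lengths simply add and each stays a separate island — boundary = 37.27 mm. So its perimeter = 37.27 mm. Layer 19 is larger (76.07 vs 37.27 mm).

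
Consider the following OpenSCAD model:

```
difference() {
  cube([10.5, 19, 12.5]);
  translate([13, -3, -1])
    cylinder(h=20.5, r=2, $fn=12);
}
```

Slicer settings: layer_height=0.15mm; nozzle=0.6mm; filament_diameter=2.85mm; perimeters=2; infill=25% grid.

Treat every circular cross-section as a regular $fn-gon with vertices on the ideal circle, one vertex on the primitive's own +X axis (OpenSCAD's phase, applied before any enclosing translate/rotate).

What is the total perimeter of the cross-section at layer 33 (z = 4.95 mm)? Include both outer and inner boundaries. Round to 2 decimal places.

At z = 4.95 mm: the 10.5×19 cube contributes its full rectangle (perimeter 59.00 mm); the r=2 cylinder at (13, -3) contributes a regular 12-gon of circumradius 2 (perimeter = 2·12·2.000·sin(180°/12) = 12.42 mm); Subtracting the remaining from the first: starting from the 10.5×19 cube, the r=2 cylinder at (13, -3) misses the remaining region (no effect) — boundary = 59.00 mm. Overall, the cross-section is a single solid region. Total boundary length (outer) = 59.00 mm.

59.00 mm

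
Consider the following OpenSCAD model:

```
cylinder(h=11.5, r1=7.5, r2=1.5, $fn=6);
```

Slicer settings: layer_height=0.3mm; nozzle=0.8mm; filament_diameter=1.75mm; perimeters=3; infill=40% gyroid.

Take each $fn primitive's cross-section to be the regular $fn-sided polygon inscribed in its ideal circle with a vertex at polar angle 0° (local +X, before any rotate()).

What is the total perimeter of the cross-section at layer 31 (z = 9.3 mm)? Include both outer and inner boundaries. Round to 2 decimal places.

15.89 mm

At z = 9.3 mm: the cone (r1=7.5→r2=1.5) has section circumradius 2.648 here — a regular 6-gon (perimeter = 2·6·2.648·sin(180°/6) = 15.89 mm). Overall, the cross-section is a single solid region. Total boundary length (outer) = 15.89 mm.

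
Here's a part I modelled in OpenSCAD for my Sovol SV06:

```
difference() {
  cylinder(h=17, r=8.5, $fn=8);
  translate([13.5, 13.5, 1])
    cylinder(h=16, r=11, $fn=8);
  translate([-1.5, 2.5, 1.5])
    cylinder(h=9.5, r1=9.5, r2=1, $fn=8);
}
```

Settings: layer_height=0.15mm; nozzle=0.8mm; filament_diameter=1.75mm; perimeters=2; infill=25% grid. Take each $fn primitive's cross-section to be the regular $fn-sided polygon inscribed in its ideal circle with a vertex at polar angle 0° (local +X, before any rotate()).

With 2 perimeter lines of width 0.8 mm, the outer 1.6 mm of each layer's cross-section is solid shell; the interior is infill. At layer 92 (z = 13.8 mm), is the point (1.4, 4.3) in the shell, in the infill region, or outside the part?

infill

At z = 13.8 mm: the r=8.5 cylinder contributes a regular 8-gon of circumradius 8.5; the r=11 cylinder at (13.5, 13.5) gives a regular 8-gon of circumradius 11 (constant along its height); the cone at (-1.5, 2.5) is not intersected at this z (z outside [1.5, 11]); Subtracting the remaining from the first: starting from the r=8.5 cylinder, the r=11 cylinder at (13.5, 13.5) partially overlaps it — only the 0.20 mm² overlap (of its 342.24 mm²) is removed, clipping the outline — 1 connected region. Overall, the cross-section is a single solid region. The nearest boundary edge runs (0.00, 8.50)→(5.52, 6.21); distance from the point to it = 3.34 mm. The point is inside the cross-section and 3.34 mm from the nearest boundary — more than the 1.6 mm shell width (2 × 0.8), so it's in the infill interior.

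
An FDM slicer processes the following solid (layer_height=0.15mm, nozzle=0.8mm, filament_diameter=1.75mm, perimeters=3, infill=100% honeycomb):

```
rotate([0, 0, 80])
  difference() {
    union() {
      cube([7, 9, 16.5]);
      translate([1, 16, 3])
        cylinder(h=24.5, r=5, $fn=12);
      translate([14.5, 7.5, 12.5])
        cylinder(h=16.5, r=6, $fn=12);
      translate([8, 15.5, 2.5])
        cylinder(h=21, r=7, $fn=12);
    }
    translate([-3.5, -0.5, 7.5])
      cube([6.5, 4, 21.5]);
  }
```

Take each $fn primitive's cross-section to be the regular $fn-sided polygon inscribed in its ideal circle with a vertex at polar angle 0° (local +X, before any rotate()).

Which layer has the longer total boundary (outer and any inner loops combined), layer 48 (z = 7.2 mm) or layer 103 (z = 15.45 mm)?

layer 103 (z = 15.45 mm)

Layer 48 (z = 7.2): the 7×9 cube contributes its full rectangle (perimeter 32.00 mm); the r=5 cylinder at (1, 16) gives a regular 12-gon of circumradius 5 (constant along its height) (perimeter = 2·12·5.000·sin(180°/12) = 31.06 mm); the cylinder at (14.5, 7.5) does not reach this height (z outside [12.5, 29]); the r=7 cylinder at (8, 15.5) contributes a regular 12-gon of circumradius 7 (perimeter = 2·12·7.000·sin(180°/12) = 43.48 mm); Merging all regions: the regions partially overlap (shared area 30.31 mm²), so the edge portions inside another operand are dropped and the merged outline is re-measured after clipping — boundary = 82.96 mm; the cube at (-3.5, -0.5) is not intersected at this z (z outside [7.5, 29]); Taking the first minus the rest: none of the subtracted shapes is present at this height, so that combined region is unchanged — boundary = 82.96 mm; (whole slice rotated 80° about Z — lengths, areas and connectivity unchanged). So its perimeter = 82.96 mm. Layer 103 (z = 15.45): the cube is present — its section is the full 7×9 rectangle (perimeter 32.00 mm); the r=5 cylinder at (1, 16) gives a regular 12-gon of circumradius 5 (constant along its height) (perimeter = 2·12·5.000·sin(180°/12) = 31.06 mm); the cylinder at (14.5, 7.5): section is a regular 12-gon, circumradius r=6 (perimeter = 2·12·6.000·sin(180°/12) = 37.27 mm); the cylinder at (8, 15.5): section is a regular 12-gon, circumradius r=7 (perimeter = 2·12·7.000·sin(180°/12) = 43.48 mm); Combining (union): the regions partially overlap (shared area 42.32 mm²), so the edge portions inside another operand are dropped and the merged outline is re-measured after clipping — boundary = 104.29 mm; the cube at (-3.5, -0.5) (footprint 6.5×4) is included at this height (perimeter 21.00 mm); Taking the first minus the rest: starting from that combined region, the 6.5×4 cube at (-3.5, -0.5) partially overlaps it — only the 10.50 mm² overlap (of its 26.00 mm²) is removed, clipping the outline — boundary = 104.29 mm; (whole slice rotated 80° about Z — lengths, areas and connectivity unchanged). So its perimeter = 104.29 mm. Layer 103 is larger (104.29 vs 82.96 mm).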